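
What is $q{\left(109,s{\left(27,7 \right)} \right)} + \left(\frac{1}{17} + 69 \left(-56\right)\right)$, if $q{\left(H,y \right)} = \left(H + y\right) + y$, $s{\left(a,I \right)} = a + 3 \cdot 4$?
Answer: $- \frac{62508}{17} \approx -3676.9$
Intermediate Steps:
$s{\left(a,I \right)} = 12 + a$ ($s{\left(a,I \right)} = a + 12 = 12 + a$)
$q{\left(H,y \right)} = H + 2 y$
$q{\left(109,s{\left(27,7 \right)} \right)} + \left(\frac{1}{17} + 69 \left(-56\right)\right) = \left(109 + 2 \left(12 + 27\right)\right) + \left(\frac{1}{17} + 69 \left(-56\right)\right) = \left(109 + 2 \cdot 39\right) + \left(\frac{1}{17} - 3864\right) = \left(109 + 78\right) - \frac{65687}{17} = 187 - \frac{65687}{17} = - \frac{62508}{17}$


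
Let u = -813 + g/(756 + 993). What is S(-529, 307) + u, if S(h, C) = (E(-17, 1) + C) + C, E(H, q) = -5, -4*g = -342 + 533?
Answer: -1427375/6996 ≈ -204.03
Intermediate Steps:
g = -191/4 (g = -(-342 + 533)/4 = -¼*191 = -191/4 ≈ -47.750)
u = -5687939/6996 (u = -813 - 191/(4*(756 + 993)) = -813 - 191/4/1749 = -813 - 191/4*1/1749 = -813 - 191/6996 = -5687939/6996 ≈ -813.03)
S(h, C) = -5 + 2*C (S(h, C) = (-5 + C) + C = -5 + 2*C)
S(-529, 307) + u = (-5 + 2*307) - 5687939/6996 = (-5 + 614) - 5687939/6996 = 609 - 5687939/6996 = -1427375/6996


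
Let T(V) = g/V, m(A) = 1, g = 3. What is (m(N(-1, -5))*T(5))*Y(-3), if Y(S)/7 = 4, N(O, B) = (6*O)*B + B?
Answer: 84/5 ≈ 16.800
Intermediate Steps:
N(O, B) = B + 6*B*O (N(O, B) = 6*B*O + B = B + 6*B*O)
Y(S) = 28 (Y(S) = 7*4 = 28)
T(V) = 3/V
(m(N(-1, -5))*T(5))*Y(-3) = (1*(3/5))*28 = (3/5)*28 = 84/5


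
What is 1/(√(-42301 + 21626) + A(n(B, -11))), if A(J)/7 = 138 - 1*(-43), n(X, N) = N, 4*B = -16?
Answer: 1267/1625964 - 5*I*√827/1625964 ≈ 0.00077923 - 8.8432e-5*I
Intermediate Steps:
B = -4 (B = (¼)*(-16) = -4)
A(J) = 1267 (A(J) = 7*(138 - 1*(-43)) = 7*(138 + 43) = 7*181 = 1267)
1/(√(-42301 + 21626) + A(n(B, -11))) = 1/(√(-42301 + 21626) + 1267) = 1/(√(-20675) + 1267) = 1/(5*I*√827 + 1267) = 1/(1267 + 5*I*√827)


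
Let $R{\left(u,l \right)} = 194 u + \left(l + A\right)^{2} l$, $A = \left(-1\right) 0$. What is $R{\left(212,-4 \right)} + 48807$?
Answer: $89871$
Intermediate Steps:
$A = 0$
$R{\left(u,l \right)} = l^{3} + 194 u$ ($R{\left(u,l \right)} = 194 u + \left(l + 0\right)^{2} l = 194 u + l^{2} l = 194 u + l^{3} = l^{3} + 194 u$)
$R{\left(212,-4 \right)} + 48807 = \left(\left(-4\right)^{3} + 194 \cdot 212\right) + 48807 = \left(-64 + 41128\right) + 48807 = 41064 + 48807 = 89871$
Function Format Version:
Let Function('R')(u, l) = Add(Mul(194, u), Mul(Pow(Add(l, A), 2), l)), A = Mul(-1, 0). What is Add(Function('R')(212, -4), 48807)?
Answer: 89871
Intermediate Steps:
A = 0
Function('R')(u, l) = Add(Pow(l, 3), Mul(194, u)) (Function('R')(u, l) = Add(Mul(194, u), Mul(Pow(Add(l, 0), 2), l)) = Add(Mul(194, u), Mul(Pow(l, 2), l)) = Add(Mul(194, u), Pow(l, 3)) = Add(Pow(l, 3), Mul(194, u)))
Add(Function('R')(212, -4), 48807) = Add(Add(Pow(-4, 3), Mul(194, 212)), 48807) = Add(Add(-64, 41128), 48807) = Add(41064, 48807) = 89871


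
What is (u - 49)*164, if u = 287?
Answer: 39032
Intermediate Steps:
(u - 49)*164 = (287 - 49)*164 = 238*164 = 39032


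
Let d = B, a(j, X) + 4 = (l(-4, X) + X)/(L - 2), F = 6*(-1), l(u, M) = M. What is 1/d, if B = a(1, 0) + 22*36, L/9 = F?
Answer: 1/788 ≈ 0.0012690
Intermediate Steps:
F = -6
L = -54 (L = 9*(-6) = -54)
a(j, X) = -4 - X/28 (a(j, X) = -4 + (X + X)/(-54 - 2) = -4 + (2*X)/(-56) = -4 + (2*X)*(-1/56) = -4 - X/28)
B = 788 (B = (-4 - 1/28*0) + 22*36 = (-4 + 0) + 792 = -4 + 792 = 788)
d = 788
1/d = 1/788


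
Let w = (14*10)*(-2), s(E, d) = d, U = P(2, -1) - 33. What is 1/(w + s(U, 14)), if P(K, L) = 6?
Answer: -1/266 ≈ -0.0037594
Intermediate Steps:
U = -27 (U = 6 - 33 = -27)
w = -280 (w = 140*(-2) = -280)
1/(w + s(U, 14)) = 1/(-280 + 14) = 1/(-266) = -1/266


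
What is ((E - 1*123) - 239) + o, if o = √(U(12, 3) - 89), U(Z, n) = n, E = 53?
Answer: -309 + I*√86 ≈ -309.0 + 9.2736*I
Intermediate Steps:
o = I*√86 (o = √(3 - 89) = √(-86) = I*√86 ≈ 9.2736*I)
((E - 1*123) - 239) + o = ((53 - 1*123) - 239) + I*√86 = ((53 - 123) - 239) + I*√86 = (-70 - 239) + I*√86 = -309 + I*√86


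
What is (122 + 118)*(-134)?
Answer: -32160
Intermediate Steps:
(122 + 118)*(-134) = 240*(-134) = -32160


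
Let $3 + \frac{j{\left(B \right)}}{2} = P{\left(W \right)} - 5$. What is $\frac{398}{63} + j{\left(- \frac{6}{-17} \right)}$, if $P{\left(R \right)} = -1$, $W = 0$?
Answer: $- \frac{736}{63} \approx -11.683$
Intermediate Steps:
$j{\left(B \right)} = -18$ ($j{\left(B \right)} = -6 + 2 \left(-1 - 5\right) = -6 + 2 \left(-6\right) = -6 - 12 = -18$)
$\frac{398}{63} + j{\left(- \frac{6}{-17} \right)} = \frac{398}{63} - 18 = - \frac{736}{63}$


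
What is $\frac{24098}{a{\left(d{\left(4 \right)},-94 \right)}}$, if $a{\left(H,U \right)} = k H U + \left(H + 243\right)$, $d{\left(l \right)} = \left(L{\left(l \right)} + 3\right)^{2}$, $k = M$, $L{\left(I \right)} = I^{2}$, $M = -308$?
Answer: $\frac{12049}{5226138} \approx 0.0023055$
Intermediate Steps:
$k = -308$
$d{\left(l \right)} = \left(3 + l^{2}\right)^{2}$ ($d{\left(l \right)} = \left(l^{2} + 3\right)^{2} = \left(3 + l^{2}\right)^{2}$)
$a{\left(H,U \right)} = 243 + H - 308 H U$ ($a{\left(H,U \right)} = - 308 H U + \left(H + 243\right) = - 308 H U + \left(243 + H\right) = 243 + H - 308 H U$)
$\frac{24098}{a{\left(d{\left(4 \right)},-94 \right)}} = \frac{24098}{243 + \left(3 + 4^{2}\right)^{2} - 308 \left(3 + 4^{2}\right)^{2} \left(-94\right)} = \frac{24098}{243 + \left(3 + 16\right)^{2} - 308 \left(3 + 16\right)^{2} \left(-94\right)} = \frac{24098}{243 + 19^{2} - 308 \cdot 19^{2} \left(-94\right)} = \frac{24098}{243 + 361 - 111188 \left(-94\right)} = \frac{24098}{243 + 361 + 10451672} = \frac{24098}{10452276} = 24098 \cdot \frac{1}{10452276} = \frac{12049}{5226138}$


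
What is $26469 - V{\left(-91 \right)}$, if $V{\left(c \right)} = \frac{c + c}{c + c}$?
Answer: $26468$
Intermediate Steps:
$V{\left(c \right)} = 1$ ($V{\left(c \right)} = \frac{2 c}{2 c} = 2 c \frac{1}{2 c} = 1$)
$26469 - V{\left(-91 \right)} = 26469 - 1 = 26468$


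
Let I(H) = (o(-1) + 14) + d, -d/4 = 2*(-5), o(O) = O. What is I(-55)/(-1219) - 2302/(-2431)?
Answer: 50515/55913 ≈ 0.90346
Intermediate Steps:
d = 40 (d = -8*(-5) = -4*(-10) = 40)
I(H) = 53 (I(H) = (-1 + 14) + 40 = 13 + 40 = 53)
I(-55)/(-1219) - 2302/(-2431) = 53/(-1219) - 2302/(-2431) = 53*(-1/1219) - 2302*(-1/2431) = -1/23 + 2302/2431 = 50515/55913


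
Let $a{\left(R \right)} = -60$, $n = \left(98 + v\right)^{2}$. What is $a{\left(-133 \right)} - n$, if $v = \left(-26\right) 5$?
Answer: $-1084$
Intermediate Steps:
$v = -130$
$n = 1024$ ($n = \left(98 - 130\right)^{2} = \left(-32\right)^{2} = 1024$)
$a{\left(-133 \right)} - n = -60 - 1024 = -1084$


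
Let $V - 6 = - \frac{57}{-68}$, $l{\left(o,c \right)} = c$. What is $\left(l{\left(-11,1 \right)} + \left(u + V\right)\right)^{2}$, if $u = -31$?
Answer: $\frac{2480625}{4624} \approx 536.47$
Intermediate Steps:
$V = \frac{465}{68}$ ($V = 6 - \frac{57}{-68} = 6 - - \frac{57}{68} = 6 + \frac{57}{68} = \frac{465}{68} \approx 6.8382$)
$\left(l{\left(-11,1 \right)} + \left(u + V\right)\right)^{2} = \left(1 + \left(-31 + \frac{465}{68}\right)\right)^{2} = \left(1 - \frac{1643}{68}\right)^{2} = \left(- \frac{1575}{68}\right)^{2} = \frac{2480625}{4624}$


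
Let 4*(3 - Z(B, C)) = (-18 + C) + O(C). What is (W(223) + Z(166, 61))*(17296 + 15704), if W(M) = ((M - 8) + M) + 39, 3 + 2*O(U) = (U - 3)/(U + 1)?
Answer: 480306750/31 ≈ 1.5494e+7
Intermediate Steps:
O(U) = -3/2 + (-3 + U)/(2*(1 + U)) (O(U) = -3/2 + ((U - 3)/(U + 1))/2 = -3/2 + ((-3 + U)/(1 + U))/2 = -3/2 + (-3 + U)/(2*(1 + U)))
Z(B, C) = 15/2 - C/4 - (-3 - C)/(4*(1 + C)) (Z(B, C) = 3 - ((-18 + C) + (-3 - C)/(1 + C))/4 = 3 - (-18 + C + (-3 - C)/(1 + C))/4 = 3 + (9/2 - C/4 - (-3 - C)/(4*(1 + C))) = 15/2 - C/4 - (-3 - C)/(4*(1 + C)))
W(M) = 31 + 2*M (W(M) = ((-8 + M) + M) + 39 = (-8 + 2*M) + 39 = 31 + 2*M)
(W(223) + Z(166, 61))*(17296 + 15704) = ((31 + 2*223) + (33 - 1*61**2 + 30*61)/(4*(1 + 61)))*(17296 + 15704) = ((31 + 446) + (1/4)*(33 - 1*3721 + 1830)/62)*33000 = (477 + (1/4)*(1/62)*(33 - 3721 + 1830))*33000 = (477 + (1/4)*(1/62)*(-1858))*33000 = (477 - 929/124)*33000 = (58219/124)*33000 = 480306750/31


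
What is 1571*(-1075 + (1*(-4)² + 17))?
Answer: -1636982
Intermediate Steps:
1571*(-1075 + (1*(-4)² + 17)) = 1571*(-1075 + (1*16 + 17)) = 1571*(-1075 + (16 + 17)) = 1571*(-1075 + 33) = 1571*(-1042) = -1636982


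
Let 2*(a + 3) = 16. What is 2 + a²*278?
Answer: 6952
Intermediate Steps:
a = 5 (a = -3 + (½)*16 = -3 + 8 = 5)
2 + a²*278 = 2 + 5²*278 = 2 + 25*278 = 2 + 6950 = 6952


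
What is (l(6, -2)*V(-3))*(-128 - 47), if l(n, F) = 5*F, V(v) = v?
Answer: -5250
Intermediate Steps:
(l(6, -2)*V(-3))*(-128 - 47) = ((5*(-2))*(-3))*(-128 - 47) = -10*(-3)*(-175) = 30*(-175) = -5250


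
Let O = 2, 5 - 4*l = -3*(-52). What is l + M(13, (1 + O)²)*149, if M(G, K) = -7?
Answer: -4323/4 ≈ -1080.8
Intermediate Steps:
l = -151/4 (l = 5/4 - (-3)*(-52)/4 = 5/4 - ¼*156 = 5/4 - 39 = -151/4 ≈ -37.750)
l + M(13, (1 + O)²)*149 = -151/4 - 7*149 = -151/4 - 1043 = -4323/4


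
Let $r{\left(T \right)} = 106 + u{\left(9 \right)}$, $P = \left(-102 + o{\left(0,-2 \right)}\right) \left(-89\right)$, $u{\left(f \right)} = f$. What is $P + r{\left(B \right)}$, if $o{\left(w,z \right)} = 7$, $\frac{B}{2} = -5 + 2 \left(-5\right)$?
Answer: $8570$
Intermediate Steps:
$B = -30$ ($B = 2 \left(-5 + 2 \left(-5\right)\right) = 2 \left(-5 - 10\right) = 2 \left(-15\right) = -30$)
$P = 8455$ ($P = \left(-102 + 7\right) \left(-89\right) = \left(-95\right) \left(-89\right) = 8455$)
$r{\left(T \right)} = 115$ ($r{\left(T \right)} = 106 + 9 = 115$)
$P + r{\left(B \right)} = 8455 + 115 = 8570$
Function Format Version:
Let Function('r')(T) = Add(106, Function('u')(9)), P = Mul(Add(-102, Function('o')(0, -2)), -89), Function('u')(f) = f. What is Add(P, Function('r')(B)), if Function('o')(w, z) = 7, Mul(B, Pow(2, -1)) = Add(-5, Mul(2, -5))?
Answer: 8570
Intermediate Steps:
B = -30 (B = Mul(2, Add(-5, Mul(2, -5))) = Mul(2, Add(-5, -10)) = Mul(2, -15) = -30)
P = 8455 (P = Mul(Add(-102, 7), -89) = Mul(-95, -89) = 8455)
Function('r')(T) = 115 (Function('r')(T) = Add(106, 9) = 115)
Add(P, Function('r')(B)) = Add(8455, 115) = 8570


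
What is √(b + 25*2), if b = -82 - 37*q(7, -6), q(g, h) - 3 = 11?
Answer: 5*I*√22 ≈ 23.452*I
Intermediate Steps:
q(g, h) = 14 (q(g, h) = 3 + 11 = 14)
b = -600 (b = -82 - 37*14 = -82 - 518 = -600)
√(b + 25*2) = √(-600 + 25*2) = √(-600 + 50) = √(-550) = 5*I*√22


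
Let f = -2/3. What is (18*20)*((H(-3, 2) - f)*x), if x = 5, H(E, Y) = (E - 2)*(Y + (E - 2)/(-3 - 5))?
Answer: -22425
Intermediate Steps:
f = -⅔ (f = -2*⅓ = -⅔ ≈ -0.66667)
H(E, Y) = (-2 + E)*(¼ + Y - E/8) (H(E, Y) = (-2 + E)*(Y + (-2 + E)/(-8)) = (-2 + E)*(Y + (-2 + E)*(-⅛)) = (-2 + E)*(Y + (¼ - E/8)) = (-2 + E)*(¼ + Y - E/8))
(18*20)*((H(-3, 2) - f)*x) = (18*20)*(((-½ + (½)*(-3) - 2*2 - ⅛*(-3)² - 3*2) - 1*(-⅔))*5) = 360*(((-½ - 3/2 - 4 - ⅛*9 - 6) + ⅔)*5) = 360*(((-½ - 3/2 - 4 - 9/8 - 6) + ⅔)*5) = 360*((-105/8 + ⅔)*5) = 360*(-299/24*5) = 360*(-1495/24) = -22425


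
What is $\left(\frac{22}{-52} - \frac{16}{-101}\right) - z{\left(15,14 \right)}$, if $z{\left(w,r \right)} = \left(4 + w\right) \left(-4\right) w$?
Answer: $\frac{2992945}{2626} \approx 1139.7$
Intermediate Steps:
$z{\left(w,r \right)} = w \left(-16 - 4 w\right)$ ($z{\left(w,r \right)} = \left(-16 - 4 w\right) w = w \left(-16 - 4 w\right)$)
$\left(\frac{22}{-52} - \frac{16}{-101}\right) - z{\left(15,14 \right)} = \left(\frac{22}{-52} - \frac{16}{-101}\right) - \left(-4\right) 15 \left(4 + 15\right) = \left(22 \left(- \frac{1}{52}\right) - - \frac{16}{101}\right) - \left(-4\right) 15 \cdot 19 = \left(- \frac{11}{26} + \frac{16}{101}\right) - -1140 = - \frac{695}{2626} + 1140 = \frac{2992945}{2626}$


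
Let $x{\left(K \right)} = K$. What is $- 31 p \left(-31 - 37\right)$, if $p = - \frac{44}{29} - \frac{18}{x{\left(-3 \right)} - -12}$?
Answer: $- \frac{215016}{29} \approx -7414.3$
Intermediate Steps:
$p = - \frac{102}{29}$ ($p = - \frac{44}{29} - \frac{18}{-3 - -12} = \left(-44\right) \frac{1}{29} - \frac{18}{-3 + 12} = - \frac{44}{29} - \frac{18}{9} = - \frac{44}{29} - 2 = - \frac{102}{29} \approx -3.5172$)
$- 31 p \left(-31 - 37\right) = \left(-31\right) \left(- \frac{102}{29}\right) \left(-31 - 37\right) = \frac{3162 \left(-31 - 37\right)}{29} = \frac{3162}{29} \left(-68\right) = - \frac{215016}{29}$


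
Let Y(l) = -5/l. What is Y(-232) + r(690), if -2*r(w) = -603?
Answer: 69953/232 ≈ 301.52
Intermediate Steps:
r(w) = 603/2 (r(w) = -½*(-603) = 603/2)
Y(-232) + r(690) = -5/(-232) + 603/2 = -5*(-1/232) + 603/2 = 5/232 + 603/2 = 69953/232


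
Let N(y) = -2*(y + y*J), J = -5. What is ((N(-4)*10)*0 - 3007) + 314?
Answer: -2693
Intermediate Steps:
N(y) = 8*y (N(y) = -2*(y + y*(-5)) = -2*(y - 5*y) = -(-8)*y = 8*y)
((N(-4)*10)*0 - 3007) + 314 = (((8*(-4))*10)*0 - 3007) + 314 = (-32*10*0 - 3007) + 314 = (-320*0 - 3007) + 314 = (0 - 3007) + 314 = -3007 + 314 = -2693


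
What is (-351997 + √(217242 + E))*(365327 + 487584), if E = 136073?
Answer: -300222113267 + 852911*√353315 ≈ -2.9972e+11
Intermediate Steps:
(-351997 + √(217242 + E))*(365327 + 487584) = (-351997 + √(217242 + 136073))*(365327 + 487584) = (-351997 + √353315)*852911 = -300222113267 + 852911*√353315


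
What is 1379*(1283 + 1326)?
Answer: 3597811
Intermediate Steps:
1379*(1283 + 1326) = 1379*2609 = 3597811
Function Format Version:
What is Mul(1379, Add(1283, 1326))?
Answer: 3597811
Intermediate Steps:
Mul(1379, Add(1283, 1326)) = Mul(1379, 2609) = 3597811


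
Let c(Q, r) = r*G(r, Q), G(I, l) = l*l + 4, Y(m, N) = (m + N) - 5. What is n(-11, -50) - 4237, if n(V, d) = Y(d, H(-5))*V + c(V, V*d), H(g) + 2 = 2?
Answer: 65118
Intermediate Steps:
H(g) = 0 (H(g) = -2 + 2 = 0)
Y(m, N) = -5 + N + m (Y(m, N) = (N + m) - 5 = -5 + N + m)
G(I, l) = 4 + l² (G(I, l) = l² + 4 = 4 + l²)
c(Q, r) = r*(4 + Q²)
n(V, d) = V*(-5 + d) + V*d*(4 + V²) (n(V, d) = (-5 + 0 + d)*V + (V*d)*(4 + V²) = (-5 + d)*V + V*d*(4 + V²) = V*(-5 + d) + V*d*(4 + V²))
n(-11, -50) - 4237 = -11*(-5 - 50 - 50*(4 + (-11)²)) - 4237 = -11*(-5 - 50 - 50*(4 + 121)) - 4237 = -11*(-5 - 50 - 50*125) - 4237 = -11*(-5 - 50 - 6250) - 4237 = -11*(-6305) - 4237 = 69355 - 4237 = 65118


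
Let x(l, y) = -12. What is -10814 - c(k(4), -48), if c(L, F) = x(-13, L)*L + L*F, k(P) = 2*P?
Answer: -10334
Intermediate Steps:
c(L, F) = -12*L + F*L (c(L, F) = -12*L + L*F = -12*L + F*L)
-10814 - c(k(4), -48) = -10814 - 2*4*(-12 - 48) = -10814 - 8*(-60) = -10814 - 1*(-480) = -10814 + 480 = -10334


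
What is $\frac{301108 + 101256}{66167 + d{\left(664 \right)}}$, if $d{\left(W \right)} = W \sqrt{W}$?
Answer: $\frac{26623218788}{4085316945} - \frac{534339392 \sqrt{166}}{4085316945} \approx 4.8316$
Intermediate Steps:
$d{\left(W \right)} = W^{\frac{3}{2}}$
$\frac{301108 + 101256}{66167 + d{\left(664 \right)}} = \frac{301108 + 101256}{66167 + 664^{\frac{3}{2}}} = \frac{402364}{66167 + 1328 \sqrt{166}}$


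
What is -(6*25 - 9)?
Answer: -141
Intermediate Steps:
-(6*25 - 9) = -(150 - 9) = -1*141 = -141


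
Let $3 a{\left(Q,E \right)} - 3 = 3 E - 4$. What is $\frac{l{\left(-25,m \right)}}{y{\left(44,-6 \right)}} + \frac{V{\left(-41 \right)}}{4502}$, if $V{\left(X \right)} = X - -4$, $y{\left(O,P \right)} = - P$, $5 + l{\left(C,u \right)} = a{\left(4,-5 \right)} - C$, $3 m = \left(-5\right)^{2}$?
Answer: $\frac{98711}{40518} \approx 2.4362$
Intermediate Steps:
$m = \frac{25}{3}$ ($m = \frac{\left(-5\right)^{2}}{3} = \frac{1}{3} \cdot 25 = \frac{25}{3} \approx 8.3333$)
$a{\left(Q,E \right)} = - \frac{1}{3} + E$ ($a{\left(Q,E \right)} = 1 + \frac{3 E - 4}{3} = 1 + \frac{-4 + 3 E}{3} = 1 + \left(- \frac{4}{3} + E\right) = - \frac{1}{3} + E$)
$l{\left(C,u \right)} = - \frac{31}{3} - C$ ($l{\left(C,u \right)} = -5 - \left(\frac{16}{3} + C\right) = - \frac{31}{3} - C$)
$V{\left(X \right)} = 4 + X$ ($V{\left(X \right)} = X + 4 = 4 + X$)
$\frac{l{\left(-25,m \right)}}{y{\left(44,-6 \right)}} + \frac{V{\left(-41 \right)}}{4502} = \frac{- \frac{31}{3} - -25}{\left(-1\right) \left(-6\right)} + \frac{4 - 41}{4502} = \frac{- \frac{31}{3} + 25}{6} - \frac{37}{4502} = \frac{44}{3} \cdot \frac{1}{6} - \frac{37}{4502} = \frac{22}{9} - \frac{37}{4502} = \frac{98711}{40518}$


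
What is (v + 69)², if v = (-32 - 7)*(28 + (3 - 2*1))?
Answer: 1127844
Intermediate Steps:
v = -1131 (v = -39*(28 + (3 - 2)) = -39*(28 + 1) = -39*29 = -1131)
(v + 69)² = (-1131 + 69)² = (-1062)² = 1127844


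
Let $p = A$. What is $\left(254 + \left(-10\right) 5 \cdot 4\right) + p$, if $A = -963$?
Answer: $-909$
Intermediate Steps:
$p = -963$
$\left(254 + \left(-10\right) 5 \cdot 4\right) + p = \left(254 + \left(-10\right) 5 \cdot 4\right) - 963 = \left(254 - 200\right) - 963 = 54 - 963 = -909$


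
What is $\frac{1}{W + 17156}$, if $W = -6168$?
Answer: $\frac{1}{10988} \approx 9.1008 \cdot 10^{-5}$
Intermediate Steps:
$\frac{1}{W + 17156} = \frac{1}{-6168 + 17156} = \frac{1}{10988}$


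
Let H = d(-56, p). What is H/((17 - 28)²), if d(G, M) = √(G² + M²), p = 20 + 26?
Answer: 2*√1313/121 ≈ 0.59893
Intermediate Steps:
p = 46
H = 2*√1313 (H = √((-56)² + 46²) = √(3136 + 2116) = √5252 = 2*√1313 ≈ 72.471)
H/((17 - 28)²) = (2*√1313)/((17 - 28)²) = (2*√1313)/((-11)²) = (2*√1313)/121 = (2*√1313)*(1/121) = 2*√1313/121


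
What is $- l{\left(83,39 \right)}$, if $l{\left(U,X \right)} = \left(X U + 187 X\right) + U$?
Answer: $-10613$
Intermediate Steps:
$l{\left(U,X \right)} = U + 187 X + U X$ ($l{\left(U,X \right)} = \left(U X + 187 X\right) + U = \left(187 X + U X\right) + U = U + 187 X + U X$)
$- l{\left(83,39 \right)} = - (83 + 187 \cdot 39 + 83 \cdot 39) = - (83 + 7293 + 3237) = \left(-1\right) 10613 = -10613$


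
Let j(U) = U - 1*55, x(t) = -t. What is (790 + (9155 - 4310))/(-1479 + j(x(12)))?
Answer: -5635/1546 ≈ -3.6449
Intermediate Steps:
j(U) = -55 + U (j(U) = U - 55 = -55 + U)
(790 + (9155 - 4310))/(-1479 + j(x(12))) = (790 + (9155 - 4310))/(-1479 + (-55 - 1*12)) = (790 + 4845)/(-1479 + (-55 - 12)) = 5635/(-1479 - 67) = 5635/(-1546) = 5635*(-1/1546) = -5635/1546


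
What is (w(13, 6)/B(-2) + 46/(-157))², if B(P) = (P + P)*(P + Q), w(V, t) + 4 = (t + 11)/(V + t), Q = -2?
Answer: 540423009/2277961984 ≈ 0.23724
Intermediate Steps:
w(V, t) = -4 + (11 + t)/(V + t) (w(V, t) = -4 + (t + 11)/(V + t) = -4 + (11 + t)/(V + t))
B(P) = 2*P*(-2 + P) (B(P) = (P + P)*(P - 2) = (2*P)*(-2 + P) = 2*P*(-2 + P))
(w(13, 6)/B(-2) + 46/(-157))² = (((11 - 4*13 - 3*6)/(13 + 6))/((2*(-2)*(-2 - 2))) + 46/(-157))² = (((11 - 52 - 18)/19)/((2*(-2)*(-4))) + 46*(-1/157))² = (((1/19)*(-59))/16 - 46/157)² = (-59/19*1/16 - 46/157)² = (-59/304 - 46/157)² = (-23247/47728)² = 540423009/2277961984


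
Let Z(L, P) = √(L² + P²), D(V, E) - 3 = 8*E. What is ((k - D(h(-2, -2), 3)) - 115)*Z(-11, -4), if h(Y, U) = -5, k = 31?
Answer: -111*√137 ≈ -1299.2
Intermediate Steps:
D(V, E) = 3 + 8*E
((k - D(h(-2, -2), 3)) - 115)*Z(-11, -4) = ((31 - (3 + 8*3)) - 115)*√((-11)² + (-4)²) = ((31 - (3 + 24)) - 115)*√(121 + 16) = ((31 - 1*27) - 115)*√137 = ((31 - 27) - 115)*√137 = (4 - 115)*√137 = -111*√137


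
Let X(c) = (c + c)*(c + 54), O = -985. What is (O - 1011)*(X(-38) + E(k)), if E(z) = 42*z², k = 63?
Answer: -330302072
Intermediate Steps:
X(c) = 2*c*(54 + c) (X(c) = (2*c)*(54 + c) = 2*c*(54 + c))
(O - 1011)*(X(-38) + E(k)) = (-985 - 1011)*(2*(-38)*(54 - 38) + 42*63²) = -1996*(2*(-38)*16 + 42*3969) = -1996*(-1216 + 166698) = -1996*165482 = -330302072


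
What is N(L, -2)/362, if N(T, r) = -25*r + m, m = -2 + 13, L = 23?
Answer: 61/362 ≈ 0.16851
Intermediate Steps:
m = 11
N(T, r) = 11 - 25*r (N(T, r) = -25*r + 11 = 11 - 25*r)
N(L, -2)/362 = (11 - 25*(-2))/362 = (11 + 50)*(1/362) = 61*(1/362) = 61/362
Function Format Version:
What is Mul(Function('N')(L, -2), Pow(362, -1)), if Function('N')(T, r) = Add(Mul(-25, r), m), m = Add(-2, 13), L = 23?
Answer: Rational(61, 362) ≈ 0.16851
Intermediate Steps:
m = 11
Function('N')(T, r) = Add(11, Mul(-25, r)) (Function('N')(T, r) = Add(Mul(-25, r), 11) = Add(11, Mul(-25, r)))
Mul(Function('N')(L, -2), Pow(362, -1)) = Mul(Add(11, Mul(-25, -2)), Pow(362, -1)) = Mul(Add(11, 50), Rational(1, 362)) = Mul(61, Rational(1, 362)) = Rational(61, 362)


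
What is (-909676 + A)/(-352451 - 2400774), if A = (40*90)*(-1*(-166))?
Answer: 312076/2753225 ≈ 0.11335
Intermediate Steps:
A = 597600 (A = 3600*166 = 597600)
(-909676 + A)/(-352451 - 2400774) = (-909676 + 597600)/(-352451 - 2400774) = -312076/(-2753225) = -312076*(-1/2753225) = 312076/2753225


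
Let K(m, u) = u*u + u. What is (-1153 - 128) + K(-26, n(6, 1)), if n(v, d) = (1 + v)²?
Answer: 1169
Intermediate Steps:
K(m, u) = u + u² (K(m, u) = u² + u = u + u²)
(-1153 - 128) + K(-26, n(6, 1)) = (-1153 - 128) + (1 + 6)²*(1 + (1 + 6)²) = -1281 + 7²*(1 + 7²) = -1281 + 49*(1 + 49) = -1281 + 49*50 = -1281 + 2450 = 1169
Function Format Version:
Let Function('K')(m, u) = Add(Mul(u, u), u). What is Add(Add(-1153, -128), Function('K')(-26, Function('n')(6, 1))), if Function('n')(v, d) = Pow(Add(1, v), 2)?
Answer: 1169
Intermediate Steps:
Function('K')(m, u) = Add(u, Pow(u, 2)) (Function('K')(m, u) = Add(Pow(u, 2), u) = Add(u, Pow(u, 2)))
Add(Add(-1153, -128), Function('K')(-26, Function('n')(6, 1))) = Add(Add(-1153, -128), Mul(Pow(Add(1, 6), 2), Add(1, Pow(Add(1, 6), 2)))) = Add(-1281, Mul(Pow(7, 2), Add(1, Pow(7, 2)))) = Add(-1281, Mul(49, Add(1, 49))) = Add(-1281, Mul(49, 50)) = Add(-1281, 2450) = 1169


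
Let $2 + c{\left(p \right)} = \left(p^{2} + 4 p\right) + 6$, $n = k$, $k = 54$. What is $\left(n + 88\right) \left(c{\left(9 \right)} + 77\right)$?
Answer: $28116$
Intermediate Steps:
$n = 54$
$c{\left(p \right)} = 4 + p^{2} + 4 p$ ($c{\left(p \right)} = -2 + \left(\left(p^{2} + 4 p\right) + 6\right) = -2 + \left(6 + p^{2} + 4 p\right) = 4 + p^{2} + 4 p$)
$\left(n + 88\right) \left(c{\left(9 \right)} + 77\right) = \left(54 + 88\right) \left(\left(4 + 9^{2} + 4 \cdot 9\right) + 77\right) = 142 \left(\left(4 + 81 + 36\right) + 77\right) = 142 \left(121 + 77\right) = 142 \cdot 198 = 28116$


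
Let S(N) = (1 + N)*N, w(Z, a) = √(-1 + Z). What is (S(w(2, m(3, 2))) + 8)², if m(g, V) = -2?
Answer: 100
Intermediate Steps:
S(N) = N*(1 + N)
(S(w(2, m(3, 2))) + 8)² = (√(-1 + 2)*(1 + √(-1 + 2)) + 8)² = (√1*(1 + √1) + 8)² = (1*(1 + 1) + 8)² = (1*2 + 8)² = (2 + 8)² = 10² = 100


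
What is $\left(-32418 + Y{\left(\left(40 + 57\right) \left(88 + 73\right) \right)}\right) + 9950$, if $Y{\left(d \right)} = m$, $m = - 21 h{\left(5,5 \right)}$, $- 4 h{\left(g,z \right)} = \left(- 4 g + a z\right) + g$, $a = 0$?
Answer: $- \frac{90187}{4} \approx -22547.0$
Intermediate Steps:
$h{\left(g,z \right)} = \frac{3 g}{4}$ ($h{\left(g,z \right)} = - \frac{\left(- 4 g + 0 z\right) + g}{4} = - \frac{\left(- 4 g + 0\right) + g}{4} = - \frac{- 4 g + g}{4} = - \frac{\left(-3\right) g}{4} = \frac{3 g}{4}$)
$m = - \frac{315}{4}$ ($m = - 21 \cdot \frac{3}{4} \cdot 5 = \left(-21\right) \frac{15}{4} = - \frac{315}{4} \approx -78.75$)
$Y{\left(d \right)} = - \frac{315}{4}$
$\left(-32418 + Y{\left(\left(40 + 57\right) \left(88 + 73\right) \right)}\right) + 9950 = \left(-32418 - \frac{315}{4}\right) + 9950 = - \frac{129987}{4} + 9950 = - \frac{90187}{4}$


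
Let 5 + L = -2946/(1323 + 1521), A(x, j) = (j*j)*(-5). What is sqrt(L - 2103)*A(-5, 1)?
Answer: -5*I*sqrt(473849742)/474 ≈ -229.62*I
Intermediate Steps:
A(x, j) = -5*j**2 (A(x, j) = j**2*(-5) = -5*j**2)
L = -2861/474 (L = -5 - 2946/(1323 + 1521) = -5 - 2946/2844 = -5 - 2946*1/2844 = -5 - 491/474 = -2861/474 ≈ -6.0359)
sqrt(L - 2103)*A(-5, 1) = sqrt(-2861/474 - 2103)*(-5*1**2) = sqrt(-999683/474)*(-5*1) = (I*sqrt(473849742)/474)*(-5) = -5*I*sqrt(473849742)/474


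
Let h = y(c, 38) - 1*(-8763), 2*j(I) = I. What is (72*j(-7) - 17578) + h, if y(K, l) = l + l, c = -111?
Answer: -8991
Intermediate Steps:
y(K, l) = 2*l
j(I) = I/2
h = 8839 (h = 2*38 - 1*(-8763) = 76 + 8763 = 8839)
(72*j(-7) - 17578) + h = (72*((½)*(-7)) - 17578) + 8839 = (72*(-7/2) - 17578) + 8839 = (-252 - 17578) + 8839 = -17830 + 8839 = -8991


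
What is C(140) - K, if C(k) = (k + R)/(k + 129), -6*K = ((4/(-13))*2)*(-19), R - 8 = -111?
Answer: 21887/10491 ≈ 2.0863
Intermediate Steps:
R = -103 (R = 8 - 111 = -103)
K = -76/39 (K = -(4/(-13))*2*(-19)/6 = -(4*(-1/13))*2*(-19)/6 = -(-4/13*2)*(-19)/6 = -(-4)*(-19)/39 = -1/6*152/13 = -76/39 ≈ -1.9487)
C(k) = (-103 + k)/(129 + k) (C(k) = (k - 103)/(k + 129) = (-103 + k)/(129 + k))
C(140) - K = (-103 + 140)/(129 + 140) - 1*(-76/39) = 37/269 + 76/39 = 21887/10491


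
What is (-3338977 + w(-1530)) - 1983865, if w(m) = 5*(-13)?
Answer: -5322907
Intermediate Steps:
w(m) = -65
(-3338977 + w(-1530)) - 1983865 = (-3338977 - 65) - 1983865 = -3339042 - 1983865 = -5322907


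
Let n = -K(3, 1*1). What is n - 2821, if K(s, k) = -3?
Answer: -2818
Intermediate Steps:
n = 3 (n = -1*(-3) = 3)
n - 2821 = 3 - 2821 = -2818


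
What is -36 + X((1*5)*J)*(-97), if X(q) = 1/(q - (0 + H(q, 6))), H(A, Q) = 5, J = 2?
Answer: -277/5 ≈ -55.400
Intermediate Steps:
X(q) = 1/(-5 + q) (X(q) = 1/(q - (0 + 5)) = 1/(q - 1*5) = 1/(q - 5) = 1/(-5 + q))
-36 + X((1*5)*J)*(-97) = -36 - 97/(-5 + (1*5)*2) = -36 - 97/(-5 + 5*2) = -36 - 97/(-5 + 10) = -36 - 97/5 = -277/5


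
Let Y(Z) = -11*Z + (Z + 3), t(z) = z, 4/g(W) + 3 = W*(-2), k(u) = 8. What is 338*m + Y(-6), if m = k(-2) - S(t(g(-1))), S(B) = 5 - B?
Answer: -275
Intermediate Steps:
g(W) = 4/(-3 - 2*W) (g(W) = 4/(-3 + W*(-2)) = 4/(-3 - 2*W))
Y(Z) = 3 - 10*Z (Y(Z) = -11*Z + (3 + Z) = 3 - 10*Z)
m = -1 (m = 8 - (5 - (-4)/(3 + 2*(-1))) = 8 - (5 - (-4)/(3 - 2)) = 8 - (5 - (-4)/1) = 8 - (5 - (-4)) = 8 - (5 - 1*(-4)) = 8 - (5 + 4) = 8 - 1*9 = 8 - 9 = -1)
338*m + Y(-6) = 338*(-1) + (3 - 10*(-6)) = -338 + (3 + 60) = -338 + 63 = -275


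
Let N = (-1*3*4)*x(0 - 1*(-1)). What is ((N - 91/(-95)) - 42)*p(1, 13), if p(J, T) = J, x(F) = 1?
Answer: -5039/95 ≈ -53.042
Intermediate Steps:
N = -12 (N = (-1*3*4)*1 = -3*4*1 = -12*1 = -12)
((N - 91/(-95)) - 42)*p(1, 13) = ((-12 - 91/(-95)) - 42)*1 = ((-12 - 91*(-1/95)) - 42)*1 = ((-12 + 91/95) - 42)*1 = (-1049/95 - 42)*1 = -5039/95*1 = -5039/95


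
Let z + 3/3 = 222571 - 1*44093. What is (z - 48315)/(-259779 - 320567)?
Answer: -65081/290173 ≈ -0.22428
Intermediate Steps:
z = 178477 (z = -1 + (222571 - 1*44093) = -1 + (222571 - 44093) = -1 + 178478 = 178477)
(z - 48315)/(-259779 - 320567) = (178477 - 48315)/(-259779 - 320567) = 130162/(-580346) = 130162*(-1/580346) = -65081/290173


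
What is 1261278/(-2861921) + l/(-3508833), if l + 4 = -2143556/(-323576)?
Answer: -119335405302486143/270779259467241514 ≈ -0.44071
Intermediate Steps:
l = 212313/80894 (l = -4 - 2143556/(-323576) = -4 - 2143556*(-1/323576) = -4 + 535889/80894 = 212313/80894 ≈ 2.6246)
1261278/(-2861921) + l/(-3508833) = 1261278/(-2861921) + (212313/80894)/(-3508833) = 1261278*(-1/2861921) + (212313/80894)*(-1/3508833) = -1261278/2861921 - 70771/94614512234 = -119335405302486143/270779259467241514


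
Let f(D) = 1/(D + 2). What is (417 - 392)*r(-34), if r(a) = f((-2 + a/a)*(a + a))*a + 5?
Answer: 790/7 ≈ 112.86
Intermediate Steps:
f(D) = 1/(2 + D)
r(a) = 5 + a/(2 - 2*a) (r(a) = a/(2 + (-2 + a/a)*(a + a)) + 5 = a/(2 + (-2 + 1)*(2*a)) + 5 = a/(2 - 2*a) + 5 = 5 + a/(2 - 2*a))
(417 - 392)*r(-34) = (417 - 392)*((-10 + 9*(-34))/(2*(-1 - 34))) = 25*((½)*(-10 - 306)/(-35)) = 25*((½)*(-1/35)*(-316)) = 25*(158/35) = 790/7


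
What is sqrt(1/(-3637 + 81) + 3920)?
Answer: sqrt(12392232391)/1778 ≈ 62.610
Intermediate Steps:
sqrt(1/(-3637 + 81) + 3920) = sqrt(1/(-3556) + 3920) = sqrt(-1/3556 + 3920) = sqrt(13939519/3556) = sqrt(12392232391)/1778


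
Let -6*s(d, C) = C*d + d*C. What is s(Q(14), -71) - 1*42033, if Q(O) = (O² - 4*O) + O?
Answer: -115165/3 ≈ -38388.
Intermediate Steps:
Q(O) = O² - 3*O
s(d, C) = -C*d/3 (s(d, C) = -(C*d + d*C)/6 = -(C*d + C*d)/6 = -C*d/3)
s(Q(14), -71) - 1*42033 = -⅓*(-71)*14*(-3 + 14) - 1*42033 = -⅓*(-71)*14*11 - 42033 = -⅓*(-71)*154 - 42033 = 10934/3 - 42033 = -115165/3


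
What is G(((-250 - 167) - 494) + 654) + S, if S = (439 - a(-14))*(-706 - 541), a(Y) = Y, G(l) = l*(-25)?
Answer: -558466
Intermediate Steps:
G(l) = -25*l
S = -564891 (S = (439 - 1*(-14))*(-706 - 541) = (439 + 14)*(-1247) = 453*(-1247) = -564891)
G(((-250 - 167) - 494) + 654) + S = -25*(((-250 - 167) - 494) + 654) - 564891 = -25*((-417 - 494) + 654) - 564891 = -25*(-911 + 654) - 564891 = -25*(-257) - 564891 = 6425 - 564891 = -558466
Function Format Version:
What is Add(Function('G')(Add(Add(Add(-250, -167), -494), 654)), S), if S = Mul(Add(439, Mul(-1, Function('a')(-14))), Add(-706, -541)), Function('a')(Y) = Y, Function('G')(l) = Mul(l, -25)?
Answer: -558466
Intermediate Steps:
Function('G')(l) = Mul(-25, l)
S = -564891 (S = Mul(Add(439, Mul(-1, -14)), Add(-706, -541)) = Mul(Add(439, 14), -1247) = Mul(453, -1247) = -564891)
Add(Function('G')(Add(Add(Add(-250, -167), -494), 654)), S) = Add(Mul(-25, Add(Add(Add(-250, -167), -494), 654)), -564891) = Add(Mul(-25, Add(Add(-417, -494), 654)), -564891) = Add(Mul(-25, Add(-911, 654)), -564891) = Add(Mul(-25, -257), -564891) = Add(6425, -564891) = -558466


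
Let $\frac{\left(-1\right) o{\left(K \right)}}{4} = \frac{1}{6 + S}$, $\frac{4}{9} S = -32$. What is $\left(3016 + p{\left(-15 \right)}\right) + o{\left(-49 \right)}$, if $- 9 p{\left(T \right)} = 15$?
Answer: $\frac{99475}{33} \approx 3014.4$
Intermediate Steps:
$S = -72$ ($S = \frac{9}{4} \left(-32\right) = -72$)
$p{\left(T \right)} = - \frac{5}{3}$ ($p{\left(T \right)} = \left(- \frac{1}{9}\right) 15 = - \frac{5}{3}$)
$o{\left(K \right)} = \frac{2}{33}$ ($o{\left(K \right)} = - \frac{4}{6 - 72} = - \frac{4}{-66} = \left(-4\right) \left(- \frac{1}{66}\right) = \frac{2}{33}$)
$\left(3016 + p{\left(-15 \right)}\right) + o{\left(-49 \right)} = \left(3016 - \frac{5}{3}\right) + \frac{2}{33} = \frac{9043}{3} + \frac{2}{33} = \frac{99475}{33}$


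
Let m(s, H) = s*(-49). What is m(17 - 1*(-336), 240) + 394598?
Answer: 377301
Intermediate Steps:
m(s, H) = -49*s
m(17 - 1*(-336), 240) + 394598 = -49*(17 - 1*(-336)) + 394598 = -49*(17 + 336) + 394598 = -49*353 + 394598 = -17297 + 394598 = 377301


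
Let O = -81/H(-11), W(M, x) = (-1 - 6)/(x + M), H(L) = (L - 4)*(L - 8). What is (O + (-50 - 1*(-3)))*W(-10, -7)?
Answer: -31444/1615 ≈ -19.470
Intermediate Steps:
H(L) = (-8 + L)*(-4 + L) (H(L) = (-4 + L)*(-8 + L) = (-8 + L)*(-4 + L))
W(M, x) = -7/(M + x)
O = -27/95 (O = -81/(32 + (-11)**2 - 12*(-11)) = -81/(32 + 121 + 132) = -81/285 = -81*1/285 = -27/95 ≈ -0.28421)
(O + (-50 - 1*(-3)))*W(-10, -7) = (-27/95 + (-50 - 1*(-3)))*(-7/(-10 - 7)) = (-27/95 + (-50 + 3))*(-7/(-17)) = (-27/95 - 47)*(-7*(-1/17)) = -4492/95*7/17 = -31444/1615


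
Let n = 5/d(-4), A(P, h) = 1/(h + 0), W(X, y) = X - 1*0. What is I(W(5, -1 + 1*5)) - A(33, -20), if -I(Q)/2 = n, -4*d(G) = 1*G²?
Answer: 51/20 ≈ 2.5500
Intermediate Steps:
W(X, y) = X (W(X, y) = X + 0 = X)
A(P, h) = 1/h
d(G) = -G²/4
n = -5/4 (n = 5/((-¼*(-4)²)) = 5/((-¼*16)) = 5/(-4) = 5*(-¼) = -5/4 ≈ -1.2500)
I(Q) = 5/2 (I(Q) = -2*(-5/4) = 5/2)
I(W(5, -1 + 1*5)) - A(33, -20) = 5/2 - 1/(-20) = 5/2 - 1*(-1/20) = 5/2 + 1/20 = 51/20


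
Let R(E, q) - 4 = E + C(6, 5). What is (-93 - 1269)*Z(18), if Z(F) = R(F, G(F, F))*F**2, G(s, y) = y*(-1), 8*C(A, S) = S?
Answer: -9984141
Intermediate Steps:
C(A, S) = S/8
G(s, y) = -y
R(E, q) = 37/8 + E (R(E, q) = 4 + (E + (1/8)*5) = 4 + (E + 5/8) = 4 + (5/8 + E) = 37/8 + E)
Z(F) = F**2*(37/8 + F) (Z(F) = (37/8 + F)*F**2 = F**2*(37/8 + F))
(-93 - 1269)*Z(18) = (-93 - 1269)*(18**2*(37/8 + 18)) = -441288*181/8 = -1362*14661/2 = -9984141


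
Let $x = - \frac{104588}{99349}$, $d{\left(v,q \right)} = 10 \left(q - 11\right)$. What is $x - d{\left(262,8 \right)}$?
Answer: $\frac{2875882}{99349} \approx 28.947$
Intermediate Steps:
$d{\left(v,q \right)} = -110 + 10 q$ ($d{\left(v,q \right)} = 10 \left(-11 + q\right) = -110 + 10 q$)
$x = - \frac{104588}{99349}$ ($x = \left(-104588\right) \frac{1}{99349} = - \frac{104588}{99349} \approx -1.0527$)
$x - d{\left(262,8 \right)} = - \frac{104588}{99349} - \left(-110 + 10 \cdot 8\right) = - \frac{104588}{99349} - \left(-110 + 80\right) = - \frac{104588}{99349} - -30 = - \frac{104588}{99349} + 30 = \frac{2875882}{99349}$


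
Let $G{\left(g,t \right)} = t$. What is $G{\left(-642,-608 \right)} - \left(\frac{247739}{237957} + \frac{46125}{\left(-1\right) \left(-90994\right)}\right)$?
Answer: $- \frac{13198335358055}{21652659258} \approx -609.55$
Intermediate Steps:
$G{\left(-642,-608 \right)} - \left(\frac{247739}{237957} + \frac{46125}{\left(-1\right) \left(-90994\right)}\right) = -608 - \left(\frac{247739}{237957} + \frac{46125}{\left(-1\right) \left(-90994\right)}\right) = -608 - \left(247739 \cdot \frac{1}{237957} + \frac{46125}{90994}\right) = -608 - \left(\frac{247739}{237957} + 46125 \cdot \frac{1}{90994}\right) = -608 - \left(\frac{247739}{237957} + \frac{46125}{90994}\right) = -608 - \frac{33518529191}{21652659258} = - \frac{13198335358055}{21652659258}$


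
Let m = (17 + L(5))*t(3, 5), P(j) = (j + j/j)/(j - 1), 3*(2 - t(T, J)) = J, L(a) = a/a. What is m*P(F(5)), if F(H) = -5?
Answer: 4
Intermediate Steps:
L(a) = 1
t(T, J) = 2 - J/3
P(j) = (1 + j)/(-1 + j) (P(j) = (j + 1)/(-1 + j) = (1 + j)/(-1 + j))
m = 6 (m = (17 + 1)*(2 - 1/3*5) = 18*(2 - 5/3) = 18*(1/3) = 6)
m*P(F(5)) = 6*((1 - 5)/(-1 - 5)) = 6*(-4/(-6)) = 6*(-1/6*(-4)) = 6*(2/3) = 4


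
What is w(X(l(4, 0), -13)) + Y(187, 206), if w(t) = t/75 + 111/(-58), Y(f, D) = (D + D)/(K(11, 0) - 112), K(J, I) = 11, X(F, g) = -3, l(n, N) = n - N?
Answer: -883533/146450 ≈ -6.0330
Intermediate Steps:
Y(f, D) = -2*D/101 (Y(f, D) = (D + D)/(11 - 112) = (2*D)/(-101) = (2*D)*(-1/101) = -2*D/101)
w(t) = -111/58 + t/75 (w(t) = t*(1/75) + 111*(-1/58) = t/75 - 111/58 = -111/58 + t/75)
w(X(l(4, 0), -13)) + Y(187, 206) = (-111/58 + (1/75)*(-3)) - 2/101*206 = (-111/58 - 1/25) - 412/101 = -2833/1450 - 412/101 = -883533/146450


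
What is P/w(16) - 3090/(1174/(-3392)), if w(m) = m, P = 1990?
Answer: 42509185/4696 ≈ 9052.2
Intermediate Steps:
P/w(16) - 3090/(1174/(-3392)) = 1990/16 - 3090/(1174/(-3392)) = 1990*(1/16) - 3090/(1174*(-1/3392)) = 995/8 - 3090/(-587/1696) = 995/8 - 3090*(-1696/587) = 995/8 + 5240640/587 = 42509185/4696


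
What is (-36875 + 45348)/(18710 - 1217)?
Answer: 8473/17493 ≈ 0.48436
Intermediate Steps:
(-36875 + 45348)/(18710 - 1217) = 8473/17493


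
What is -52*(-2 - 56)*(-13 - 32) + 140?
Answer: -135580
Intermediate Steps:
-52*(-2 - 56)*(-13 - 32) + 140 = -(-3016)*(-45) + 140 = -52*2610 + 140 = -135720 + 140 = -135580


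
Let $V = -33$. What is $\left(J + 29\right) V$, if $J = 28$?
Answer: $-1881$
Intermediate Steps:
$\left(J + 29\right) V = \left(28 + 29\right) \left(-33\right) = 57 \left(-33\right) = -1881$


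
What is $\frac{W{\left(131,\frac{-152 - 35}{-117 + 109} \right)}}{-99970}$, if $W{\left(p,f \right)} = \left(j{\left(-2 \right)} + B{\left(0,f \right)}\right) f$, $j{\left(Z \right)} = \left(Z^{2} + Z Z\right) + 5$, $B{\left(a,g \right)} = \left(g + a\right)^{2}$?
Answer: $- \frac{6694787}{51184640} \approx -0.1308$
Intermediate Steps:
$B{\left(a,g \right)} = \left(a + g\right)^{2}$
$j{\left(Z \right)} = 5 + 2 Z^{2}$ ($j{\left(Z \right)} = \left(Z^{2} + Z^{2}\right) + 5 = 2 Z^{2} + 5 = 5 + 2 Z^{2}$)
$W{\left(p,f \right)} = f \left(13 + f^{2}\right)$ ($W{\left(p,f \right)} = \left(\left(5 + 2 \left(-2\right)^{2}\right) + \left(0 + f\right)^{2}\right) f = \left(\left(5 + 2 \cdot 4\right) + f^{2}\right) f = \left(\left(5 + 8\right) + f^{2}\right) f = \left(13 + f^{2}\right) f = f \left(13 + f^{2}\right)$)
$\frac{W{\left(131,\frac{-152 - 35}{-117 + 109} \right)}}{-99970} = \frac{\frac{-152 - 35}{-117 + 109} \left(13 + \left(\frac{-152 - 35}{-117 + 109}\right)^{2}\right)}{-99970} = - \frac{187}{-8} \left(13 + \left(- \frac{187}{-8}\right)^{2}\right) \left(- \frac{1}{99970}\right) = \left(-187\right) \left(- \frac{1}{8}\right) \left(13 + \left(\left(-187\right) \left(- \frac{1}{8}\right)\right)^{2}\right) \left(- \frac{1}{99970}\right) = \frac{187 \left(13 + \left(\frac{187}{8}\right)^{2}\right)}{8} \left(- \frac{1}{99970}\right) = \frac{187 \left(13 + \frac{34969}{64}\right)}{8} \left(- \frac{1}{99970}\right) = \frac{187}{8} \cdot \frac{35801}{64} \left(- \frac{1}{99970}\right) = \frac{6694787}{512} \left(- \frac{1}{99970}\right) = - \frac{6694787}{51184640}$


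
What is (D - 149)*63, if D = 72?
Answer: -4851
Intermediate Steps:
(D - 149)*63 = (72 - 149)*63 = -77*63 = -4851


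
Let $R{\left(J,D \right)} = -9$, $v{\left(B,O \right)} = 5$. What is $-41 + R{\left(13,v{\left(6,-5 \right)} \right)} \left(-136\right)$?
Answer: $1183$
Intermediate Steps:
$-41 + R{\left(13,v{\left(6,-5 \right)} \right)} \left(-136\right) = -41 - -1224 = -41 + 1224 = 1183$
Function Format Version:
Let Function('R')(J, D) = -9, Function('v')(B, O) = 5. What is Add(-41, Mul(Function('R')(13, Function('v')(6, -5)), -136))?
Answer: 1183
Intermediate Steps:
Add(-41, Mul(Function('R')(13, Function('v')(6, -5)), -136)) = Add(-41, Mul(-9, -136)) = Add(-41, 1224) = 1183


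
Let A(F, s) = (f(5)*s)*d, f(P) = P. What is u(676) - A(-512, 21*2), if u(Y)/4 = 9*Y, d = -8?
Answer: 26016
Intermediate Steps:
u(Y) = 36*Y (u(Y) = 4*(9*Y) = 36*Y)
A(F, s) = -40*s (A(F, s) = (5*s)*(-8) = -40*s)
u(676) - A(-512, 21*2) = 36*676 - (-40)*21*2 = 24336 - (-40)*42 = 24336 - 1*(-1680) = 24336 + 1680 = 26016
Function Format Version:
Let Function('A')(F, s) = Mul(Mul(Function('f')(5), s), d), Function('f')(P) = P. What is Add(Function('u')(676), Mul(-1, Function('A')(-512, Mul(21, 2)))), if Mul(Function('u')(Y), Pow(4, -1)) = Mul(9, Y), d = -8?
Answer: 26016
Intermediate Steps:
Function('u')(Y) = Mul(36, Y) (Function('u')(Y) = Mul(4, Mul(9, Y)) = Mul(36, Y))
Function('A')(F, s) = Mul(-40, s) (Function('A')(F, s) = Mul(Mul(5, s), -8) = Mul(-40, s))
Add(Function('u')(676), Mul(-1, Function('A')(-512, Mul(21, 2)))) = Add(Mul(36, 676), Mul(-1, Mul(-40, Mul(21, 2)))) = Add(24336, Mul(-1, Mul(-40, 42))) = Add(24336, Mul(-1, -1680)) = Add(24336, 1680) = 26016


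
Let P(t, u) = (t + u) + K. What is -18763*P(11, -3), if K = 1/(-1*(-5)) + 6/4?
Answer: -1820011/10 ≈ -1.8200e+5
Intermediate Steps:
K = 17/10 (K = -1*(-1/5) + 6*(1/4) = 1/5 + 3/2 = 17/10 ≈ 1.7000)
P(t, u) = 17/10 + t + u (P(t, u) = (t + u) + 17/10 = 17/10 + t + u)
-18763*P(11, -3) = -18763*(17/10 + 11 - 3) = -18763*97/10 = -1820011/10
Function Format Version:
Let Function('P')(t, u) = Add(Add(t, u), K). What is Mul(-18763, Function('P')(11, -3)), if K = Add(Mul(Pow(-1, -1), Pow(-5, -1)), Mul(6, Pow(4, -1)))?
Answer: Rational(-1820011, 10) ≈ -1.8200e+5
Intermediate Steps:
K = Rational(17, 10) (K = Add(Mul(-1, Rational(-1, 5)), Mul(6, Rational(1, 4))) = Add(Rational(1, 5), Rational(3, 2)) = Rational(17, 10) ≈ 1.7000)
Function('P')(t, u) = Add(Rational(17, 10), t, u) (Function('P')(t, u) = Add(Add(t, u), Rational(17, 10)) = Add(Rational(17, 10), t, u))
Mul(-18763, Function('P')(11, -3)) = Mul(-18763, Add(Rational(17, 10), 11, -3)) = Mul(-18763, Rational(97, 10)) = Rational(-1820011, 10)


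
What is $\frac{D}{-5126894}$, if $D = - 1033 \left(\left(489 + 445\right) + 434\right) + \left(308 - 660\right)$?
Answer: $\frac{706748}{2563447} \approx 0.2757$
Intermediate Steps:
$D = -1413496$ ($D = - 1033 \left(934 + 434\right) + \left(308 - 660\right) = \left(-1033\right) 1368 - 352 = -1413144 - 352 = -1413496$)
$\frac{D}{-5126894} = - \frac{1413496}{-5126894} = \left(-1413496\right) \left(- \frac{1}{5126894}\right) = \frac{706748}{2563447}$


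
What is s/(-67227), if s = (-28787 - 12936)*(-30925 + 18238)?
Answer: -176446567/22409 ≈ -7873.9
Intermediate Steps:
s = 529339701 (s = -41723*(-12687) = 529339701)
s/(-67227) = 529339701/(-67227) = 529339701*(-1/67227) = -176446567/22409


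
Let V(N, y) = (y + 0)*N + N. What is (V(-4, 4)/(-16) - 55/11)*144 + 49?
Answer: -491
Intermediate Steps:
V(N, y) = N + N*y (V(N, y) = y*N + N = N*y + N = N + N*y)
(V(-4, 4)/(-16) - 55/11)*144 + 49 = (-4*(1 + 4)/(-16) - 55/11)*144 + 49 = (-4*5*(-1/16) - 55*1/11)*144 + 49 = (-20*(-1/16) - 5)*144 + 49 = (5/4 - 5)*144 + 49 = -15/4*144 + 49 = -540 + 49 = -491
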